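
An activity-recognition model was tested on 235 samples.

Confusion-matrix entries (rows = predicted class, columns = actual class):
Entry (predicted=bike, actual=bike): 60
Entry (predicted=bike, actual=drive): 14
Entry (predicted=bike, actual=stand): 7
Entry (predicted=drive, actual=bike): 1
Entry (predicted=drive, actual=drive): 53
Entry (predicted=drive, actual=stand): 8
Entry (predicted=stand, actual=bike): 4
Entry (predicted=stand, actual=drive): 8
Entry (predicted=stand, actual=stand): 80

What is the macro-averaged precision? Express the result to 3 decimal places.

0.822

Per-class precision (TP/(TP+FP)):
  bike: TP=60, FP=14+7=21 → 60/81 = 0.7407
  drive: TP=53, FP=1+8=9 → 53/62 = 0.8548
  stand: TP=80, FP=4+8=12 → 80/92 = 0.8696
Macro-precision = mean = (0.7407 + 0.8548 + 0.8696) / 3 = 0.822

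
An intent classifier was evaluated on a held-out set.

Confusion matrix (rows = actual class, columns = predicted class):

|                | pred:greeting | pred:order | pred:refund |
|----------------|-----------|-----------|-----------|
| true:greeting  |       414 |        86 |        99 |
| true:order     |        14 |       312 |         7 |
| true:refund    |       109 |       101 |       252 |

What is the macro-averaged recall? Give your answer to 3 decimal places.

0.725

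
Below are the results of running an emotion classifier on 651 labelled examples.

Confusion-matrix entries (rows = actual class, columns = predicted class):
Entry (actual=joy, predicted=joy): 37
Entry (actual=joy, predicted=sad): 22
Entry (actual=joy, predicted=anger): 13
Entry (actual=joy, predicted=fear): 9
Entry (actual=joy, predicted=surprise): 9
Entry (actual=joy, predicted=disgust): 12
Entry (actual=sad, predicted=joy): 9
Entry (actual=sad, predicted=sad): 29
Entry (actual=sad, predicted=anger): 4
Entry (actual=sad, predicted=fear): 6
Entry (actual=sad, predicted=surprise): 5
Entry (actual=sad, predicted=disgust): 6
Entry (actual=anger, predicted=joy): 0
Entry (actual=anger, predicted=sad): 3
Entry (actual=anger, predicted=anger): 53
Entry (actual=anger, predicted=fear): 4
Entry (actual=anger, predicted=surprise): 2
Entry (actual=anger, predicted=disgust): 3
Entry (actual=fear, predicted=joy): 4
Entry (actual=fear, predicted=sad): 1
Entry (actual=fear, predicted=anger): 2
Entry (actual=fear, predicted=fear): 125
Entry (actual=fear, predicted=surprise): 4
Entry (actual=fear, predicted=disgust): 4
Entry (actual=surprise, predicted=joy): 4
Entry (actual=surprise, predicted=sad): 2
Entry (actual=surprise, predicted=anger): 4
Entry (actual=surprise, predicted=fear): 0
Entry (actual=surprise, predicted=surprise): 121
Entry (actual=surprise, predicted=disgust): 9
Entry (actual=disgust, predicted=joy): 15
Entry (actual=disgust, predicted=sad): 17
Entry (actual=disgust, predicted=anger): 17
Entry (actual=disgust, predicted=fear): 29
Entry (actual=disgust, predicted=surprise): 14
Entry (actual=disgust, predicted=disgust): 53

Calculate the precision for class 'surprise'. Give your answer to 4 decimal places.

One-vs-rest for 'surprise': TP = diagonal; FP = other classes predicted 'surprise'; FN = 'surprise' predicted as other.
precision = TP/(TP+FP).
surprise: TP=121, FP=9+5+2+4+14=34 → 121/155 = 0.78065

0.7806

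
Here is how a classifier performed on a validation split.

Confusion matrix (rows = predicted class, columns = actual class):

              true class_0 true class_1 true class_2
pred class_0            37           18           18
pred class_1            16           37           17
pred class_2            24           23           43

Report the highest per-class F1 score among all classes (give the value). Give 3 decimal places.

0.512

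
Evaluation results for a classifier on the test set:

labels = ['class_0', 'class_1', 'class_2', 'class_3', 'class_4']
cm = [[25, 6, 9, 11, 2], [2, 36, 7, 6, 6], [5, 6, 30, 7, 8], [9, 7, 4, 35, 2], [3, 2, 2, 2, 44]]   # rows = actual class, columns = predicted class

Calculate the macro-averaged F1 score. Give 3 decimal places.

0.612

Per-class F1 score (2·TP/(2·TP+FP+FN)):
  class_0: TP=25, FP=2+5+9+3=19, FN=6+9+11+2=28 → 50/97 = 0.5155
  class_1: TP=36, FP=6+6+7+2=21, FN=2+7+6+6=21 → 72/114 = 0.6316
  class_2: TP=30, FP=9+7+4+2=22, FN=5+6+7+8=26 → 60/108 = 0.5556
  class_3: TP=35, FP=11+6+7+2=26, FN=9+7+4+2=22 → 70/118 = 0.5932
  class_4: TP=44, FP=2+6+8+2=18, FN=3+2+2+2=9 → 88/115 = 0.7652
Macro-F1 score = mean = (0.5155 + 0.6316 + 0.5556 + 0.5932 + 0.7652) / 5 = 0.612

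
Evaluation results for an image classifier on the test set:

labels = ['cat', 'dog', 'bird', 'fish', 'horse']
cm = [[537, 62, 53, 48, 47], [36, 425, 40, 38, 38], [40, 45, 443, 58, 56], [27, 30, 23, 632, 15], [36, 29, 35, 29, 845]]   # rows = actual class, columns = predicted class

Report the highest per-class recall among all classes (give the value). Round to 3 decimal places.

0.869

Per-class recall (TP/(TP+FN)):
  cat: TP=537, FN=62+53+48+47=210 → 537/747 = 0.7189
  dog: TP=425, FN=36+40+38+38=152 → 425/577 = 0.7366
  bird: TP=443, FN=40+45+58+56=199 → 443/642 = 0.6900
  fish: TP=632, FN=27+30+23+15=95 → 632/727 = 0.8693
  horse: TP=845, FN=36+29+35+29=129 → 845/974 = 0.8676
Highest is class 'fish' with recall = 0.869.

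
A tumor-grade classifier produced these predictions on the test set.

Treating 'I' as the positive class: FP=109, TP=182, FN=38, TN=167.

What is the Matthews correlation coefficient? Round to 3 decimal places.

0.436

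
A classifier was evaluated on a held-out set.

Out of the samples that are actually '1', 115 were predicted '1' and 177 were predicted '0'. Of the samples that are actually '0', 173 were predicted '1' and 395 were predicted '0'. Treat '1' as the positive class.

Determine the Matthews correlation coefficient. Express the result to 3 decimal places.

0.090

MCC = (TP·TN − FP·FN) / √((TP+FP)(TP+FN)(TN+FP)(TN+FN))
Numerator = 115·395 − 173·177 = 14804
Denominator = √(288·292·568·572) = √27322454016 = 165295.0514
MCC = 14804 / 165295.0514 = 0.090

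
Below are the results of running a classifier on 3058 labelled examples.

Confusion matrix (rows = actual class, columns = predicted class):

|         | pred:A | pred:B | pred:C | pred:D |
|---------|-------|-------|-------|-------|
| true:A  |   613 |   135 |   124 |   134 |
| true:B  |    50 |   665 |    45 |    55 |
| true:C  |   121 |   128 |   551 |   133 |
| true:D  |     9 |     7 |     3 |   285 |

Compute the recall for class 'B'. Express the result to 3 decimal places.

0.816

Treat 'B' as positive and all other classes as negative.
recall = TP/(TP+FN).
B: TP=665, FN=50+45+55=150 → 665/815 = 0.8160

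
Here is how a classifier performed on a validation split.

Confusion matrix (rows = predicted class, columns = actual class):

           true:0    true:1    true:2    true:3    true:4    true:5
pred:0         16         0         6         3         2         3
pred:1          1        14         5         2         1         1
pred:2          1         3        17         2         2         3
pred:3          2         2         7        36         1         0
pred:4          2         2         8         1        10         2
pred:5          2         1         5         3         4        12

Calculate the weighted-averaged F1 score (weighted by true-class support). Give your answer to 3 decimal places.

Per-class F1 score (2·TP/(2·TP+FP+FN)):
  0: TP=16, FP=0+6+3+2+3=14, FN=1+1+2+2+2=8 → 32/54 = 0.5926
  1: TP=14, FP=1+5+2+1+1=10, FN=0+3+2+2+1=8 → 28/46 = 0.6087
  2: TP=17, FP=1+3+2+2+3=11, FN=6+5+7+8+5=31 → 34/76 = 0.4474
  3: TP=36, FP=2+2+7+1+0=12, FN=3+2+2+1+3=11 → 72/95 = 0.7579
  4: TP=10, FP=2+2+8+1+2=15, FN=2+1+2+1+4=10 → 20/45 = 0.4444
  5: TP=12, FP=2+1+5+3+4=15, FN=3+1+3+0+2=9 → 24/48 = 0.5000
Weighted-F1 score = Σ (supportᵢ/N)·F1 scoreᵢ with N=182: (24/182)·0.5926 + (22/182)·0.6087 + (48/182)·0.4474 + (47/182)·0.7579 + (20/182)·0.4444 + (21/182)·0.5000 = 0.572

0.572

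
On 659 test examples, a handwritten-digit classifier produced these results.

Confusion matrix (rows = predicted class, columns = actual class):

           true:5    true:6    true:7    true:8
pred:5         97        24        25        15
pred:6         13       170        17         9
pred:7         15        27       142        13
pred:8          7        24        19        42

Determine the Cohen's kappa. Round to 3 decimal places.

Observed agreement pₒ = trace/N = 451/659 = 0.6844
Expected agreement pₑ = Σ (rowᵢ·colᵢ)/N² = (132·161 + 245·209 + 203·197 + 79·92)/659² = 0.2757
κ = (pₒ − pₑ)/(1 − pₑ) = (0.6844 − 0.2757)/(1 − 0.2757) = 0.564

0.564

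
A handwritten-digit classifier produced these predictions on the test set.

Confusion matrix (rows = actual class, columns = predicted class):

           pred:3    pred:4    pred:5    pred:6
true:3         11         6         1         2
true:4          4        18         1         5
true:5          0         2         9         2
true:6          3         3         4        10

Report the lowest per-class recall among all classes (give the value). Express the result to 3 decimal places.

0.500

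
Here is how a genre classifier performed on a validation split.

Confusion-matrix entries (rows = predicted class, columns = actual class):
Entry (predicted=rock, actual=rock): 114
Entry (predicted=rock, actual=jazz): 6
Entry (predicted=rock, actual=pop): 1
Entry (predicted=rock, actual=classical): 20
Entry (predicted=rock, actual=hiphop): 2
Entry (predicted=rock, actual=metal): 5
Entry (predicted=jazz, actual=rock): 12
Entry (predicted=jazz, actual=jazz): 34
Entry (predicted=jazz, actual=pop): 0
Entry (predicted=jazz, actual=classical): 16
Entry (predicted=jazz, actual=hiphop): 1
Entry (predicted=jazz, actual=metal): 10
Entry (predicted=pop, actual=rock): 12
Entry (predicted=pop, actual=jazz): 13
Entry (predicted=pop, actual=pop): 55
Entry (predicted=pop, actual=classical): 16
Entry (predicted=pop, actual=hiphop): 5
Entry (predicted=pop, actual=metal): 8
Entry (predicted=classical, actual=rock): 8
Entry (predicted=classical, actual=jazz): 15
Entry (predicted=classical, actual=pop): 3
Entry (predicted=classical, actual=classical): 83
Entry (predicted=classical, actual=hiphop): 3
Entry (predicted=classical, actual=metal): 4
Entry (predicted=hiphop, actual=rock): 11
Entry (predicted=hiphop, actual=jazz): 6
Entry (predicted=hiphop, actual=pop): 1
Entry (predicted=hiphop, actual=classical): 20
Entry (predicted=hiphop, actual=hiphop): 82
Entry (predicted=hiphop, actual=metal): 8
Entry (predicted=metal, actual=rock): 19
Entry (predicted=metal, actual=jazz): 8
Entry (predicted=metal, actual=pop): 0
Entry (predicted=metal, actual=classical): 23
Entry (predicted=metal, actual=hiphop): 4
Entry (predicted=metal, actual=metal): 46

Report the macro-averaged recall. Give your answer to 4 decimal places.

0.6431

Per-class recall (TP/(TP+FN)):
  rock: TP=114, FN=12+12+8+11+19=62 → 114/176 = 0.64773
  jazz: TP=34, FN=6+13+15+6+8=48 → 34/82 = 0.41463
  pop: TP=55, FN=1+0+3+1+0=5 → 55/60 = 0.91667
  classical: TP=83, FN=20+16+16+20+23=95 → 83/178 = 0.46629
  hiphop: TP=82, FN=2+1+5+3+4=15 → 82/97 = 0.84536
  metal: TP=46, FN=5+10+8+4+8=35 → 46/81 = 0.56790
Macro-recall = mean = (0.64773 + 0.41463 + 0.91667 + 0.46629 + 0.84536 + 0.56790) / 6 = 0.6431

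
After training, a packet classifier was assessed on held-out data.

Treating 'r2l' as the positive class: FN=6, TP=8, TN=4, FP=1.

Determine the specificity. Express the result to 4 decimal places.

0.8000

Specificity = TN/(TN+FP) = 4/(4+1) = 0.8000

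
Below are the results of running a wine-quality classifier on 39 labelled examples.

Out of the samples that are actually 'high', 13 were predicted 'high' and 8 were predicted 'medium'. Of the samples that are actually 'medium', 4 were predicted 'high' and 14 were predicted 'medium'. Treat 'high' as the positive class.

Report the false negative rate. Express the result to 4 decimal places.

0.3810

FNR = FN/(FN+TP) = 8/(8+13) = 0.3810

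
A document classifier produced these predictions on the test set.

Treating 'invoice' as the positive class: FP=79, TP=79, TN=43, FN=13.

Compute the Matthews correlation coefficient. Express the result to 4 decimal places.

0.2378

MCC = (TP·TN − FP·FN) / √((TP+FP)(TP+FN)(TN+FP)(TN+FN))
Numerator = 79·43 − 79·13 = 2370
Denominator = √(158·92·122·56) = √99309952 = 9965.4379
MCC = 2370 / 9965.4379 = 0.2378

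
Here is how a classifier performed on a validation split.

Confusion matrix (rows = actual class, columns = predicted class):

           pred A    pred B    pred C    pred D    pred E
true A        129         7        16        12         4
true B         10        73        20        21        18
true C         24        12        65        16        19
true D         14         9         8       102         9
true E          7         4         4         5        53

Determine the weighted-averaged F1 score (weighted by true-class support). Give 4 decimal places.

0.6343

Per-class F1 score (2·TP/(2·TP+FP+FN)):
  A: TP=129, FP=10+24+14+7=55, FN=7+16+12+4=39 → 258/352 = 0.73295
  B: TP=73, FP=7+12+9+4=32, FN=10+20+21+18=69 → 146/247 = 0.59109
  C: TP=65, FP=16+20+8+4=48, FN=24+12+16+19=71 → 130/249 = 0.52209
  D: TP=102, FP=12+21+16+5=54, FN=14+9+8+9=40 → 204/298 = 0.68456
  E: TP=53, FP=4+18+19+9=50, FN=7+4+4+5=20 → 106/176 = 0.60227
Weighted-F1 score = Σ (supportᵢ/N)·F1 scoreᵢ with N=661: (168/661)·0.73295 + (142/661)·0.59109 + (136/661)·0.52209 + (142/661)·0.68456 + (73/661)·0.60227 = 0.6343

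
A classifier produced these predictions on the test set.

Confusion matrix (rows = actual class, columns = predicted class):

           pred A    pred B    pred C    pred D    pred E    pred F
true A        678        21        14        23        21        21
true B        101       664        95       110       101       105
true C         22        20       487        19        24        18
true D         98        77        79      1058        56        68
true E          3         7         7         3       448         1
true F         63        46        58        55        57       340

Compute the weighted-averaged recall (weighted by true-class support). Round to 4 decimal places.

0.7251

Per-class recall (TP/(TP+FN)):
  A: TP=678, FN=21+14+23+21+21=100 → 678/778 = 0.87147
  B: TP=664, FN=101+95+110+101+105=512 → 664/1176 = 0.56463
  C: TP=487, FN=22+20+19+24+18=103 → 487/590 = 0.82542
  D: TP=1058, FN=98+77+79+56+68=378 → 1058/1436 = 0.73677
  E: TP=448, FN=3+7+7+3+1=21 → 448/469 = 0.95522
  F: TP=340, FN=63+46+58+55+57=279 → 340/619 = 0.54927
Weighted-recall = Σ (supportᵢ/N)·recallᵢ with N=5068: (778/5068)·0.87147 + (1176/5068)·0.56463 + (590/5068)·0.82542 + (1436/5068)·0.73677 + (469/5068)·0.95522 + (619/5068)·0.54927 = 0.7251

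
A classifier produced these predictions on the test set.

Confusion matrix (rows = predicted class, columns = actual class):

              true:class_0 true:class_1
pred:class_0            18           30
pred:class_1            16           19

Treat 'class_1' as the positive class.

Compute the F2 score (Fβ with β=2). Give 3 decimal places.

0.411

Fβ = (1+β²)·TP / ((1+β²)·TP + β²·FN + FP), with β²=4
= 5·19 / (5·19 + 4·30 + 16) = 0.411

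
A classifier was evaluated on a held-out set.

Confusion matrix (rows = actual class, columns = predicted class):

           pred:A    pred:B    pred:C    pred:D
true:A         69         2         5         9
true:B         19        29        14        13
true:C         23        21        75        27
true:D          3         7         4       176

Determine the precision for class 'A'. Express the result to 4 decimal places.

0.6053

Take TP from the diagonal, FP from the rest of the 'A' prediction marginal, FN from the rest of the 'A' actual marginal.
precision = TP/(TP+FP).
A: TP=69, FP=19+23+3=45 → 69/114 = 0.60526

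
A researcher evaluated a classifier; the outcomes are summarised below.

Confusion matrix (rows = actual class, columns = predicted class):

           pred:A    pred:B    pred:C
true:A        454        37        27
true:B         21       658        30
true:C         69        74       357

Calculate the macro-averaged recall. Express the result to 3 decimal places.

0.840

Per-class recall (TP/(TP+FN)):
  A: TP=454, FN=37+27=64 → 454/518 = 0.8764
  B: TP=658, FN=21+30=51 → 658/709 = 0.9281
  C: TP=357, FN=69+74=143 → 357/500 = 0.7140
Macro-recall = mean = (0.8764 + 0.9281 + 0.7140) / 3 = 0.840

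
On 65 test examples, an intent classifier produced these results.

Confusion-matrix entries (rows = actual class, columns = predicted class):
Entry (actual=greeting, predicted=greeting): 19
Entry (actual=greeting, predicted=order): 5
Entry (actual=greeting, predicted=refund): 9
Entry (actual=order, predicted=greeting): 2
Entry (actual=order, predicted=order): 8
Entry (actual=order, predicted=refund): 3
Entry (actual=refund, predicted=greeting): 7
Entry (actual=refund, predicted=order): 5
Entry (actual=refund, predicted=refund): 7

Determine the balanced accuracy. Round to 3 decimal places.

0.520

Balanced accuracy = mean of per-class recall.
  greeting: recall = 19/33 = 0.5758
  order: recall = 8/13 = 0.6154
  refund: recall = 7/19 = 0.3684
Mean = (0.5758 + 0.6154 + 0.3684) / 3 = 0.520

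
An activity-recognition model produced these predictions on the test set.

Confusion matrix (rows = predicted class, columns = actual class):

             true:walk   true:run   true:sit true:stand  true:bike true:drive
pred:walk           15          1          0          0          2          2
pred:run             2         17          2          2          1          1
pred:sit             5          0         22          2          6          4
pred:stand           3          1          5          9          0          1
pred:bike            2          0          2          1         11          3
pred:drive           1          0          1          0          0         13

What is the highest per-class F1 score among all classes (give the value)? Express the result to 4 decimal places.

Per-class F1 score (2·TP/(2·TP+FP+FN)):
  walk: TP=15, FP=1+0+0+2+2=5, FN=2+5+3+2+1=13 → 30/48 = 0.62500
  run: TP=17, FP=2+2+2+1+1=8, FN=1+0+1+0+0=2 → 34/44 = 0.77273
  sit: TP=22, FP=5+0+2+6+4=17, FN=0+2+5+2+1=10 → 44/71 = 0.61972
  stand: TP=9, FP=3+1+5+0+1=10, FN=0+2+2+1+0=5 → 18/33 = 0.54545
  bike: TP=11, FP=2+0+2+1+3=8, FN=2+1+6+0+0=9 → 22/39 = 0.56410
  drive: TP=13, FP=1+0+1+0+0=2, FN=2+1+4+1+3=11 → 26/39 = 0.66667
Highest is class 'run' with F1 score = 0.7727.

0.7727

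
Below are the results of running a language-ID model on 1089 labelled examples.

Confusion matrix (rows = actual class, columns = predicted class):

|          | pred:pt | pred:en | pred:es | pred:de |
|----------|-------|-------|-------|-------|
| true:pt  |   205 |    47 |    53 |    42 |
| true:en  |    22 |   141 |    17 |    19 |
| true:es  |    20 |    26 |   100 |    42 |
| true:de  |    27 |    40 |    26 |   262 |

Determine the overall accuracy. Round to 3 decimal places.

Accuracy = trace / total = (205+141+100+262=708) / 1089 = 708/1089 = 0.650

0.650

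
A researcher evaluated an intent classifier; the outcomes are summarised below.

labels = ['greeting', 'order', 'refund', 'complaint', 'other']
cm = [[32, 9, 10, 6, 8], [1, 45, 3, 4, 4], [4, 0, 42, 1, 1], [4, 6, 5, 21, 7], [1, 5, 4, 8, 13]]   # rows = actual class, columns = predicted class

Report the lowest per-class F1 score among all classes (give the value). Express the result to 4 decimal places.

Per-class F1 score (2·TP/(2·TP+FP+FN)):
  greeting: TP=32, FP=1+4+4+1=10, FN=9+10+6+8=33 → 64/107 = 0.59813
  order: TP=45, FP=9+0+6+5=20, FN=1+3+4+4=12 → 90/122 = 0.73770
  refund: TP=42, FP=10+3+5+4=22, FN=4+0+1+1=6 → 84/112 = 0.75000
  complaint: TP=21, FP=6+4+1+8=19, FN=4+6+5+7=22 → 42/83 = 0.50602
  other: TP=13, FP=8+4+1+7=20, FN=1+5+4+8=18 → 26/64 = 0.40625
Lowest is class 'other' with F1 score = 0.4063.

0.4063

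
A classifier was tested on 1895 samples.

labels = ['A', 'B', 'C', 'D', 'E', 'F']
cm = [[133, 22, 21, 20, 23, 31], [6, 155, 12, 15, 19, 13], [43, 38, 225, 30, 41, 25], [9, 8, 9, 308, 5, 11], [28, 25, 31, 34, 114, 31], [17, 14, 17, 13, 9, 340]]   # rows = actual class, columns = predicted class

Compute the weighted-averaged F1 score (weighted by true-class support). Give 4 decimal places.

0.6654

Per-class F1 score (2·TP/(2·TP+FP+FN)):
  A: TP=133, FP=6+43+9+28+17=103, FN=22+21+20+23+31=117 → 266/486 = 0.54733
  B: TP=155, FP=22+38+8+25+14=107, FN=6+12+15+19+13=65 → 310/482 = 0.64315
  C: TP=225, FP=21+12+9+31+17=90, FN=43+38+30+41+25=177 → 450/717 = 0.62762
  D: TP=308, FP=20+15+30+34+13=112, FN=9+8+9+5+11=42 → 616/770 = 0.80000
  E: TP=114, FP=23+19+41+5+9=97, FN=28+25+31+34+31=149 → 228/474 = 0.48101
  F: TP=340, FP=31+13+25+11+31=111, FN=17+14+17+13+9=70 → 680/861 = 0.78978
Weighted-F1 score = Σ (supportᵢ/N)·F1 scoreᵢ with N=1895: (250/1895)·0.54733 + (220/1895)·0.64315 + (402/1895)·0.62762 + (350/1895)·0.80000 + (263/1895)·0.48101 + (410/1895)·0.78978 = 0.6654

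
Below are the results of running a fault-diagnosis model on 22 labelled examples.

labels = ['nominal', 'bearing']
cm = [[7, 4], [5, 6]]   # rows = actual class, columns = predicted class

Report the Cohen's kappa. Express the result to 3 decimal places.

0.182

Observed agreement pₒ = trace/N = 13/22 = 0.5909
Expected agreement pₑ = Σ (rowᵢ·colᵢ)/N² = (11·12 + 11·10)/22² = 0.5000
κ = (pₒ − pₑ)/(1 − pₑ) = (0.5909 − 0.5000)/(1 − 0.5000) = 0.182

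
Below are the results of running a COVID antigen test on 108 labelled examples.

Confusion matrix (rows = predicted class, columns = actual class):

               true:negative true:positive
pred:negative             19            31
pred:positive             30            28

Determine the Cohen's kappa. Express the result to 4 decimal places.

-0.1374

Observed agreement pₒ = trace/N = 47/108 = 0.43519
Expected agreement pₑ = Σ (rowᵢ·colᵢ)/N² = (49·50 + 59·58)/108² = 0.50343
κ = (pₒ − pₑ)/(1 − pₑ) = (0.43519 − 0.50343)/(1 − 0.50343) = -0.1374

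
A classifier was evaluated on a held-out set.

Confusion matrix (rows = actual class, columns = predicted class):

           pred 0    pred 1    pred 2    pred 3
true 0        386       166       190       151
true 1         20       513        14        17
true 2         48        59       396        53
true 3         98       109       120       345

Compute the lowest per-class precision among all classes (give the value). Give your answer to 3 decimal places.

0.550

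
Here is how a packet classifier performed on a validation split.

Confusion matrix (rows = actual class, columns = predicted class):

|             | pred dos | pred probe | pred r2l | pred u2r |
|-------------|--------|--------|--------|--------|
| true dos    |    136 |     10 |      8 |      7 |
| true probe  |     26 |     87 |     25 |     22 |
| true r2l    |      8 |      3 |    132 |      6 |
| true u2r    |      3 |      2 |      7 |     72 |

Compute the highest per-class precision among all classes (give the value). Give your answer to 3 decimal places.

0.853

Per-class precision (TP/(TP+FP)):
  dos: TP=136, FP=26+8+3=37 → 136/173 = 0.7861
  probe: TP=87, FP=10+3+2=15 → 87/102 = 0.8529
  r2l: TP=132, FP=8+25+7=40 → 132/172 = 0.7674
  u2r: TP=72, FP=7+22+6=35 → 72/107 = 0.6729
Highest is class 'probe' with precision = 0.853.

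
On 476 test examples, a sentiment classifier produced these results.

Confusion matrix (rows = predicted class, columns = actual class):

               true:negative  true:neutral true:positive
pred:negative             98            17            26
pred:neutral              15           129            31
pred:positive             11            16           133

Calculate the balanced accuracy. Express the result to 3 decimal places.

Balanced accuracy = mean of per-class recall.
  negative: recall = 98/124 = 0.7903
  neutral: recall = 129/162 = 0.7963
  positive: recall = 133/190 = 0.7000
Mean = (0.7903 + 0.7963 + 0.7000) / 3 = 0.762

0.762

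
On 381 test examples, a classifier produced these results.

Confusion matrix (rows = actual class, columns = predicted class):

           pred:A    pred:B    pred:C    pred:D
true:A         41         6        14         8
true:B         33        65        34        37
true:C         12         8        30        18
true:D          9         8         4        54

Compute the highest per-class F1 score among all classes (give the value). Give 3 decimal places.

Per-class F1 score (2·TP/(2·TP+FP+FN)):
  A: TP=41, FP=33+12+9=54, FN=6+14+8=28 → 82/164 = 0.5000
  B: TP=65, FP=6+8+8=22, FN=33+34+37=104 → 130/256 = 0.5078
  C: TP=30, FP=14+34+4=52, FN=12+8+18=38 → 60/150 = 0.4000
  D: TP=54, FP=8+37+18=63, FN=9+8+4=21 → 108/192 = 0.5625
Highest is class 'D' with F1 score = 0.563.

0.563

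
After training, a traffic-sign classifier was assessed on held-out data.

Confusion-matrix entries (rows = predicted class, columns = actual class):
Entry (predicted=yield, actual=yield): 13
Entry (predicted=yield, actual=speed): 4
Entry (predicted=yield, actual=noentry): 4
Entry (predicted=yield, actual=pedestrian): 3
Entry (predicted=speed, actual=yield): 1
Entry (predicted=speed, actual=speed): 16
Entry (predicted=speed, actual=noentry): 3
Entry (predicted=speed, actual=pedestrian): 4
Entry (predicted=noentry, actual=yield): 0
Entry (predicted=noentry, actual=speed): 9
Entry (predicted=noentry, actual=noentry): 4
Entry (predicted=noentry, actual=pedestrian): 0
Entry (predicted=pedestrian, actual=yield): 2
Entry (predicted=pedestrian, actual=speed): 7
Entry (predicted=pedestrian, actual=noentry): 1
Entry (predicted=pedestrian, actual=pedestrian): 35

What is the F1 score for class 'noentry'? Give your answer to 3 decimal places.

0.320

Treat 'noentry' as positive and all other classes as negative.
F1 score = 2·TP/(2·TP+FP+FN).
noentry: TP=4, FP=0+9+0=9, FN=4+3+1=8 → 8/25 = 0.3200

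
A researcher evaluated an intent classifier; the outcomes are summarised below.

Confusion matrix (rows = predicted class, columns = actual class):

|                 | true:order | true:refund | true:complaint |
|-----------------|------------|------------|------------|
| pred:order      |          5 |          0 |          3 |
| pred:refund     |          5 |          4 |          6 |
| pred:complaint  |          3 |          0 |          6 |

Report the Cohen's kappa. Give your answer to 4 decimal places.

0.2497

Observed agreement pₒ = trace/N = 15/32 = 0.46875
Expected agreement pₑ = Σ (rowᵢ·colᵢ)/N² = (13·8 + 4·15 + 15·9)/32² = 0.29199
κ = (pₒ − pₑ)/(1 − pₑ) = (0.46875 − 0.29199)/(1 − 0.29199) = 0.2497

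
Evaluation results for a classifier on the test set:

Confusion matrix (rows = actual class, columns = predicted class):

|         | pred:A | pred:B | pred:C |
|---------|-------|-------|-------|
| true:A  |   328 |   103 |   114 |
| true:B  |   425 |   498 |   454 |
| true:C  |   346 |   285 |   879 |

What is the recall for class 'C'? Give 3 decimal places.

0.582

recall = TP/(TP+FN).
C: TP=879, FN=346+285=631 → 879/1510 = 0.5821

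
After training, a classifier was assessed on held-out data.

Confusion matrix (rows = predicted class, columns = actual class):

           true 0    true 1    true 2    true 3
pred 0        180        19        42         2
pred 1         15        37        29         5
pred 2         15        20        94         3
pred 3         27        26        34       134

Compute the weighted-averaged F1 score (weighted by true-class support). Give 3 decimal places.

0.640

Per-class F1 score (2·TP/(2·TP+FP+FN)):
  0: TP=180, FP=19+42+2=63, FN=15+15+27=57 → 360/480 = 0.7500
  1: TP=37, FP=15+29+5=49, FN=19+20+26=65 → 74/188 = 0.3936
  2: TP=94, FP=15+20+3=38, FN=42+29+34=105 → 188/331 = 0.5680
  3: TP=134, FP=27+26+34=87, FN=2+5+3=10 → 268/365 = 0.7342
Weighted-F1 score = Σ (supportᵢ/N)·F1 scoreᵢ with N=682: (237/682)·0.7500 + (102/682)·0.3936 + (199/682)·0.5680 + (144/682)·0.7342 = 0.640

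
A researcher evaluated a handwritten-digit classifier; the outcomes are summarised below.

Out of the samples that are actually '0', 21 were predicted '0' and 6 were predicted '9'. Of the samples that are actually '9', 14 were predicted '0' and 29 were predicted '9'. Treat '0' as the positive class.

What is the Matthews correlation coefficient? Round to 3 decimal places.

MCC = (TP·TN − FP·FN) / √((TP+FP)(TP+FN)(TN+FP)(TN+FN))
Numerator = 21·29 − 14·6 = 525
Denominator = √(35·27·43·35) = √1422225 = 1192.5708
MCC = 525 / 1192.5708 = 0.440

0.440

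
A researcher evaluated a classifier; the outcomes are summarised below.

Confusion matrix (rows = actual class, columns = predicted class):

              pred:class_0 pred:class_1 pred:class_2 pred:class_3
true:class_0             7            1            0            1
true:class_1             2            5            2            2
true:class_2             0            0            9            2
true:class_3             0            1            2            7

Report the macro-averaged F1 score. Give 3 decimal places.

0.680

Per-class F1 score (2·TP/(2·TP+FP+FN)):
  class_0: TP=7, FP=2+0+0=2, FN=1+0+1=2 → 14/18 = 0.7778
  class_1: TP=5, FP=1+0+1=2, FN=2+2+2=6 → 10/18 = 0.5556
  class_2: TP=9, FP=0+2+2=4, FN=0+0+2=2 → 18/24 = 0.7500
  class_3: TP=7, FP=1+2+2=5, FN=0+1+2=3 → 14/22 = 0.6364
Macro-F1 score = mean = (0.7778 + 0.5556 + 0.7500 + 0.6364) / 4 = 0.680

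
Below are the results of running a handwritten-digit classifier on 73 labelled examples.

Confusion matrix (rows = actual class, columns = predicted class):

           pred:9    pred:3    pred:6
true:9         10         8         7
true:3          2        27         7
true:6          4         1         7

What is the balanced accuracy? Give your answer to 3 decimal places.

Balanced accuracy = mean of per-class recall.
  9: recall = 10/25 = 0.4000
  3: recall = 27/36 = 0.7500
  6: recall = 7/12 = 0.5833
Mean = (0.4000 + 0.7500 + 0.5833) / 3 = 0.578

0.578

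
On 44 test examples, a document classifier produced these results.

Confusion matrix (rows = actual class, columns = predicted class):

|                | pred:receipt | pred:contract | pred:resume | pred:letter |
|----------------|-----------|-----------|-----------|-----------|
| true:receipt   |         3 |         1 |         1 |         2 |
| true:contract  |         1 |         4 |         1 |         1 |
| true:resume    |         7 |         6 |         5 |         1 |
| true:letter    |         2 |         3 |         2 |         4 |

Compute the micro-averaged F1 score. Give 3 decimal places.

0.364

Micro-averaging pools counts across classes: ΣTP=16, ΣFP=28, ΣFN=28.
Micro-F1 score = 2·TP/(2·TP+FP+FN) on pooled counts = 0.364 (equals overall accuracy in single-label multiclass).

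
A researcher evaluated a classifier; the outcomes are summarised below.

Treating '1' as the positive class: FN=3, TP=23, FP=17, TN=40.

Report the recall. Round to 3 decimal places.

Recall = TP/(TP+FN) = 23/(23+3) = 23/26 = 0.885

0.885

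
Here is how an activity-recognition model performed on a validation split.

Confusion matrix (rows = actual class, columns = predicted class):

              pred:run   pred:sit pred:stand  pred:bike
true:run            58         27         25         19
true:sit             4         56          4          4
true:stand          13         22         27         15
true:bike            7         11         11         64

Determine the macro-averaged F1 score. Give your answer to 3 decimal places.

0.547

Per-class F1 score (2·TP/(2·TP+FP+FN)):
  run: TP=58, FP=4+13+7=24, FN=27+25+19=71 → 116/211 = 0.5498
  sit: TP=56, FP=27+22+11=60, FN=4+4+4=12 → 112/184 = 0.6087
  stand: TP=27, FP=25+4+11=40, FN=13+22+15=50 → 54/144 = 0.3750
  bike: TP=64, FP=19+4+15=38, FN=7+11+11=29 → 128/195 = 0.6564
Macro-F1 score = mean = (0.5498 + 0.6087 + 0.3750 + 0.6564) / 4 = 0.547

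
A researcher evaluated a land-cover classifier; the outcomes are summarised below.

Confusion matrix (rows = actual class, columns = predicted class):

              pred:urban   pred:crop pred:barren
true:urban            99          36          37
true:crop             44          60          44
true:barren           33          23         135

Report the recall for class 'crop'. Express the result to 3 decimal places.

0.405

recall = TP/(TP+FN).
crop: TP=60, FN=44+44=88 → 60/148 = 0.4054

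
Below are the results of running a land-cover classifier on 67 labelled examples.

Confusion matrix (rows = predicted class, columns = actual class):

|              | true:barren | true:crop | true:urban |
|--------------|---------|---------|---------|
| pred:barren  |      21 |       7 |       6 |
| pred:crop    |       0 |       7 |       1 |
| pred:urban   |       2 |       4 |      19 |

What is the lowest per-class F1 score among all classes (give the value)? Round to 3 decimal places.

0.538

Per-class F1 score (2·TP/(2·TP+FP+FN)):
  barren: TP=21, FP=7+6=13, FN=0+2=2 → 42/57 = 0.7368
  crop: TP=7, FP=0+1=1, FN=7+4=11 → 14/26 = 0.5385
  urban: TP=19, FP=2+4=6, FN=6+1=7 → 38/51 = 0.7451
Lowest is class 'crop' with F1 score = 0.538.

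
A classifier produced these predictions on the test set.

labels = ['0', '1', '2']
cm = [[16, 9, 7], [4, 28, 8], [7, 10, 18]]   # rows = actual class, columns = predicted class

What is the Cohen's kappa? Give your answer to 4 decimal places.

Observed agreement pₒ = trace/N = 62/107 = 0.57944
Expected agreement pₑ = Σ (rowᵢ·colᵢ)/N² = (32·27 + 40·47 + 35·33)/107² = 0.34055
κ = (pₒ − pₑ)/(1 − pₑ) = (0.57944 − 0.34055)/(1 − 0.34055) = 0.3623

0.3623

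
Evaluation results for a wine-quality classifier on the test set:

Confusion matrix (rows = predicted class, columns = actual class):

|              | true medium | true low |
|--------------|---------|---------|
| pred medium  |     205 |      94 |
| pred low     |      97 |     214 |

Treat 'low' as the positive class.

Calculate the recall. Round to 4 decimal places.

Recall = TP/(TP+FN) = 214/(214+94) = 214/308 = 0.6948

0.6948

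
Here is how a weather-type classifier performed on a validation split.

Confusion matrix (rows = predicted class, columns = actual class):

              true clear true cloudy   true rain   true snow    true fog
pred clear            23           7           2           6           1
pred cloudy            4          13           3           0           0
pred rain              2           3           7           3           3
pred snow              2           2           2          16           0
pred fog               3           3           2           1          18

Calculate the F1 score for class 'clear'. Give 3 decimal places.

0.630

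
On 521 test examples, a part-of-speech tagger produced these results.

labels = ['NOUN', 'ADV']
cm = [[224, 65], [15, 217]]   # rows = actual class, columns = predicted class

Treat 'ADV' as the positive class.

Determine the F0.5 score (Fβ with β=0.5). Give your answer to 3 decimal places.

0.798

Fβ = (1+β²)·TP / ((1+β²)·TP + β²·FN + FP), with β²=1/4
= 1.25·217 / (1.25·217 + 0.25·15 + 65) = 0.798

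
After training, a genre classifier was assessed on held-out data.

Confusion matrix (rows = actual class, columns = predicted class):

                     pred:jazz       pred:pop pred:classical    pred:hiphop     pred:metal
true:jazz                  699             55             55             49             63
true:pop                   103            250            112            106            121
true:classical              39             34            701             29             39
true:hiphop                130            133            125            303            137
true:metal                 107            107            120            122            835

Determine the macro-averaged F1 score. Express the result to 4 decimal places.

Per-class F1 score (2·TP/(2·TP+FP+FN)):
  jazz: TP=699, FP=103+39+130+107=379, FN=55+55+49+63=222 → 1398/1999 = 0.69935
  pop: TP=250, FP=55+34+133+107=329, FN=103+112+106+121=442 → 500/1271 = 0.39339
  classical: TP=701, FP=55+112+125+120=412, FN=39+34+29+39=141 → 1402/1955 = 0.71714
  hiphop: TP=303, FP=49+106+29+122=306, FN=130+133+125+137=525 → 606/1437 = 0.42171
  metal: TP=835, FP=63+121+39+137=360, FN=107+107+120+122=456 → 1670/2486 = 0.67176
Macro-F1 score = mean = (0.69935 + 0.39339 + 0.71714 + 0.42171 + 0.67176) / 5 = 0.5807

0.5807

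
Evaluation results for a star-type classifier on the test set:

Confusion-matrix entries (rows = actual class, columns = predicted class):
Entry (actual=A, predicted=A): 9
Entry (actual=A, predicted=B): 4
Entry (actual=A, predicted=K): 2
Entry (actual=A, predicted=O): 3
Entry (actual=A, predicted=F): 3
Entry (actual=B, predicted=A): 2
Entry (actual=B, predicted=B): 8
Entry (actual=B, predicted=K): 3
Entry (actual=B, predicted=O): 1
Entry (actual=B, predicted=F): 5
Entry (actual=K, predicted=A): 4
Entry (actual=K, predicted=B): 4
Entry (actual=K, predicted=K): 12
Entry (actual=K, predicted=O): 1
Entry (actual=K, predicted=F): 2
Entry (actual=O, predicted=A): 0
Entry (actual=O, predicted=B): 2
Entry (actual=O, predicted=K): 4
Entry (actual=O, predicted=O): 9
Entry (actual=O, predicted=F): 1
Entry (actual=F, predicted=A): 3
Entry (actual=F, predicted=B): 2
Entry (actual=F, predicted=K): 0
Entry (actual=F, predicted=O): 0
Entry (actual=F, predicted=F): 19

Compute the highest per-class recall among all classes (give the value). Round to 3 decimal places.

Per-class recall (TP/(TP+FN)):
  A: TP=9, FN=4+2+3+3=12 → 9/21 = 0.4286
  B: TP=8, FN=2+3+1+5=11 → 8/19 = 0.4211
  K: TP=12, FN=4+4+1+2=11 → 12/23 = 0.5217
  O: TP=9, FN=0+2+4+1=7 → 9/16 = 0.5625
  F: TP=19, FN=3+2+0+0=5 → 19/24 = 0.7917
Highest is class 'F' with recall = 0.792.

0.792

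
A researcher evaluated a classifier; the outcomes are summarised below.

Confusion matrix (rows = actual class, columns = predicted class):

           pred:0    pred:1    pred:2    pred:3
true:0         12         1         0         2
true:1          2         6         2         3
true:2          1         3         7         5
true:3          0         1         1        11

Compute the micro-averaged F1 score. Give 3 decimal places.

0.632

Micro-averaging pools counts across classes: ΣTP=36, ΣFP=21, ΣFN=21.
Micro-F1 score = 2·TP/(2·TP+FP+FN) on pooled counts = 0.632 (equals overall accuracy in single-label multiclass).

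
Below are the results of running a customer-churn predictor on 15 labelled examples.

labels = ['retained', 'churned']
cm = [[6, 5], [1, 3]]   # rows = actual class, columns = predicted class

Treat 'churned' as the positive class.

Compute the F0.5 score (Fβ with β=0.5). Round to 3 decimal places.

0.417

Fβ = (1+β²)·TP / ((1+β²)·TP + β²·FN + FP), with β²=1/4
= 1.25·3 / (1.25·3 + 0.25·1 + 5) = 0.417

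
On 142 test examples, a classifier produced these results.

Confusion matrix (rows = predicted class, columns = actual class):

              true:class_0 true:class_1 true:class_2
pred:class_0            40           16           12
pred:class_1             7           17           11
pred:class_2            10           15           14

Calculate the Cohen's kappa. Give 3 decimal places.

0.234

Observed agreement pₒ = trace/N = 71/142 = 0.5000
Expected agreement pₑ = Σ (rowᵢ·colᵢ)/N² = (57·68 + 48·35 + 37·39)/142² = 0.3471
κ = (pₒ − pₑ)/(1 − pₑ) = (0.5000 − 0.3471)/(1 − 0.3471) = 0.234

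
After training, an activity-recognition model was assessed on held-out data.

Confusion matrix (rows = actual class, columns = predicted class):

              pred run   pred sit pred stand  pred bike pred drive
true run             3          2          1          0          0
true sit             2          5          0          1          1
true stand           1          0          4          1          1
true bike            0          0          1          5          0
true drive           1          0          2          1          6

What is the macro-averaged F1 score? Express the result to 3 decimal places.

Per-class F1 score (2·TP/(2·TP+FP+FN)):
  run: TP=3, FP=2+1+0+1=4, FN=2+1+0+0=3 → 6/13 = 0.4615
  sit: TP=5, FP=2+0+0+0=2, FN=2+0+1+1=4 → 10/16 = 0.6250
  stand: TP=4, FP=1+0+1+2=4, FN=1+0+1+1=3 → 8/15 = 0.5333
  bike: TP=5, FP=0+1+1+1=3, FN=0+0+1+0=1 → 10/14 = 0.7143
  drive: TP=6, FP=0+1+1+0=2, FN=1+0+2+1=4 → 12/18 = 0.6667
Macro-F1 score = mean = (0.4615 + 0.6250 + 0.5333 + 0.7143 + 0.6667) / 5 = 0.600

0.600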